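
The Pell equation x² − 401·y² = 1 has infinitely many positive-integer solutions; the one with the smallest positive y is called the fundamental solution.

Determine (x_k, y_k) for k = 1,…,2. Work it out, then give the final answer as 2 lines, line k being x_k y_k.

d=401: √d = [20; 40] (ℓ=1, odd), read p_1/q_1
k=0  a_k=20  p_k/q_k = 20/1
k=1  a_k=40  p_k/q_k = 801/40
→ (801, 40).  Check: 801²=641601, 401·40²=641600, difference 1.
(801+40√401)^2 = 1283201 + 64080√401

801 40
1283201 64080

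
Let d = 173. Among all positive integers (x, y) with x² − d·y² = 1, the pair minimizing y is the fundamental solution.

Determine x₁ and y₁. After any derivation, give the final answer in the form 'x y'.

2499849 190060

[13; 6,1,1,6,26] for √173; ℓ=5 ⇒ convergent index 9
a_0=13:  p_0=13·1+0=13,  q_0=13·0+1=1
a_1=6:  p_1=6·13+1=79,  q_1=6·1+0=6
a_2=1:  p_2=1·79+13=92,  q_2=1·6+1=7
…
a_6=6:  p_6=6·29239+1118=176552,  q_6=6·2223+85=13423
a_7=1:  p_7=1·176552+29239=205791,  q_7=1·13423+2223=15646
a_8=1:  p_8=1·205791+176552=382343,  q_8=1·15646+13423=29069
a_9=6:  p_9=6·382343+205791=2499849,  q_9=6·29069+15646=190060
→ (2499849, 190060).  Check: 2499849²=6249245022801, 173·190060²=6249245022800, difference 1.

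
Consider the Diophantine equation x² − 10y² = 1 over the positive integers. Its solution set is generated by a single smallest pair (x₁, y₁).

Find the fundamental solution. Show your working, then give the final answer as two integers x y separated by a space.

d=10: √d = [3; 6] (ℓ=1, odd), read p_1/q_1
i=0: a=3 ⇒ p=3, q=1
i=1: a=6 ⇒ p=19, q=6
fundamental: x₁=19, y₁=6  (since 361 − 10·36 = 1)

19 6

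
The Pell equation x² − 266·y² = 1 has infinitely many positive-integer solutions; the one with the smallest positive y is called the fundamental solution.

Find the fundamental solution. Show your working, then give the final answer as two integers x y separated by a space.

√266 → a₀=16, period (3,4,3,32); ℓ=4 even so k=3
a_0=16:  p_0=16·1+0=16,  q_0=16·0+1=1
…
a_2=4:  p_2=4·49+16=212,  q_2=4·3+1=13
a_3=3:  p_3=3·212+49=685,  q_3=3·13+3=42
fundamental: x₁=685, y₁=42  (since 469225 − 266·1764 = 1)

685 42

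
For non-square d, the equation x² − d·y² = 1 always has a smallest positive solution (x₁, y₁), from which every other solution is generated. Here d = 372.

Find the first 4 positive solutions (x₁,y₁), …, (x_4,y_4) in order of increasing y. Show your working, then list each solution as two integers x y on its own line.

√372 → a₀=19, period (3,2,12,2,3,38); ℓ=6 even so k=5
i=0: a=19 ⇒ p=19, q=1
i=1: a=3 ⇒ p=58, q=3
…
i=4: a=2 ⇒ p=3491, q=181
i=5: a=3 ⇒ p=12151, q=630
(x₁, y₁) = (12151, 630);  12151² − 372·630² = 1 ✓
(x_2, y_2) = (12151·12151 + 372·630·630, 12151·630 + 630·12151) = (295293601, 15310260)
(x_3, y_3) = (12151·295293601 + 372·630·15310260, 12151·15310260 + 630·295293601) = (7176225079351, 372069937890)
(x_4, y_4) = (12151·7176225079351 + 372·630·372069937890, 12151·372069937890 + 630·7176225079351) = (174396621583094401, 9042043615292520)

12151 630
295293601 15310260
7176225079351 372069937890
174396621583094401 9042043615292520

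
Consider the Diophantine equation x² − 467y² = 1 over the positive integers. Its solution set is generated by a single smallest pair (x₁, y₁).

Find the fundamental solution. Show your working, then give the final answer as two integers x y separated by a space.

1625626 75225

√467 → a₀=21, period (1,1,1,1,3,…,1,1,42); ℓ=14 even so k=13
i=0: a=21 ⇒ p=21, q=1
i=1: a=1 ⇒ p=22, q=1
…
i=6: a=3 ⇒ p=1275, q=59
…
i=12: a=1 ⇒ p=991929, q=45901
i=13: a=1 ⇒ p=1625626, q=75225
(x₁, y₁) = (1625626, 75225);  1625626² − 467·75225² = 1 ✓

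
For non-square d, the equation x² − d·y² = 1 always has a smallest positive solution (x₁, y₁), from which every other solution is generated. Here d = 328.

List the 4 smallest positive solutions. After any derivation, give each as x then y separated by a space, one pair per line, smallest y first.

163 9
53137 2934
17322499 956475
5647081537 311807916

√328 = [18; 9,36, …], period ℓ=2 (even) → k=1
i=0: a=18 ⇒ p=18, q=1
i=1: a=9 ⇒ p=163, q=9
(x₁, y₁) = (163, 9);  163² − 328·9² = 1 ✓
n=2: (163,9)∘(163,9) = (163·163+328·9·9, 163·9+9·163) = (53137,2934)
n=3: (53137,2934)∘(163,9) = (163·53137+328·9·2934, 163·2934+9·53137) = (17322499,956475)
n=4: (17322499,956475)∘(163,9) = (163·17322499+328·9·956475, 163·956475+9·17322499) = (5647081537,311807916)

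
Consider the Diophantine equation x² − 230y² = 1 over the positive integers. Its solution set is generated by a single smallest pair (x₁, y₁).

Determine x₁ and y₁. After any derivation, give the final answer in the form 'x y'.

√230 = [15; 6,30, …], period ℓ=2 (even) → k=1
a_0=15:  p_0=15·1+0=15,  q_0=15·0+1=1
a_1=6:  p_1=6·15+1=91,  q_1=6·1+0=6
→ (91, 6).  Check: 91²=8281, 230·6²=8280, difference 1.

91 6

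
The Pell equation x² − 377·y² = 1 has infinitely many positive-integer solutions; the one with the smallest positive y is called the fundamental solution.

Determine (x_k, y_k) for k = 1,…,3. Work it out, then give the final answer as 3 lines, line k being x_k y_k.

233 12
108577 5592
50596649 2605860

√377 = [19; 2,2,2,38, …], period ℓ=4 (even) → k=3
k=0  a_k=19  p_k/q_k = 19/1
k=1  a_k=2  p_k/q_k = 39/2
k=2  a_k=2  p_k/q_k = 97/5
k=3  a_k=2  p_k/q_k = 233/12
→ (233, 12).  Check: 233²=54289, 377·12²=54288, difference 1.
(233+12√377)^2 = 108577 + 5592√377
(233+12√377)^3 = 50596649 + 2605860√377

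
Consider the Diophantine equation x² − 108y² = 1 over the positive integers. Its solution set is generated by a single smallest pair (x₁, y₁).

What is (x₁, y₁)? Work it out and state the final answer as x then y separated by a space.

√108 = [10; 2,1,1,4,1,1,2,20, …], period ℓ=8 (even) → k=7
i=0: a=10 ⇒ p=10, q=1
…
i=2: a=1 ⇒ p=31, q=3
i=3: a=1 ⇒ p=52, q=5
i=4: a=4 ⇒ p=239, q=23
i=5: a=1 ⇒ p=291, q=28
i=6: a=1 ⇒ p=530, q=51
i=7: a=2 ⇒ p=1351, q=130
fundamental: x₁=1351, y₁=130  (since 1825201 − 108·16900 = 1)

1351 130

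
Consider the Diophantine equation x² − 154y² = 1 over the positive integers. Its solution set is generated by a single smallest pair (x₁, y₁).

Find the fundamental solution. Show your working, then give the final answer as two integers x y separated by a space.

21295 1716

[12; 2,2,3,1,2,1,3,2,2,24] for √154; ℓ=10 ⇒ convergent index 9
k=0  a_k=12  p_k/q_k = 12/1
k=1  a_k=2  p_k/q_k = 25/2
…
k=5  a_k=2  p_k/q_k = 757/61
…
k=8  a_k=2  p_k/q_k = 8724/703
k=9  a_k=2  p_k/q_k = 21295/1716
(x₁, y₁) = (21295, 1716);  21295² − 154·1716² = 1 ✓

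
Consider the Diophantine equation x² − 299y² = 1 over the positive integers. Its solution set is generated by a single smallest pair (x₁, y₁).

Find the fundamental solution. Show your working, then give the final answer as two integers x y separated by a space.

√299 → a₀=17, period (3,2,3,34); ℓ=4 even so k=3
step 0: (17, 1)  from 17·(1,0) + (0,1)
…
step 2: (121, 7)  from 2·(52,3) + (17,1)
step 3: (415, 24)  from 3·(121,7) + (52,3)
→ (415, 24).  Check: 415²=172225, 299·24²=172224, difference 1.

415 24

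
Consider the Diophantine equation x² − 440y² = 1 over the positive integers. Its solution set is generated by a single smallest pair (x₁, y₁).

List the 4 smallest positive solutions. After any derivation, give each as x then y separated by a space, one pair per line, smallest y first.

21 1
881 42
36981 1763
1552321 74004

√440 → a₀=20, period (1,40); ℓ=2 even so k=1
i=0: a=20 ⇒ p=20, q=1
i=1: a=1 ⇒ p=21, q=1
→ (21, 1).  Check: 21²=441, 440·1²=440, difference 1.
n=2: (21,1)∘(21,1) = (21·21+440·1·1, 21·1+1·21) = (881,42)
n=3: (881,42)∘(21,1) = (21·881+440·1·42, 21·42+1·881) = (36981,1763)
n=4: (36981,1763)∘(21,1) = (21·36981+440·1·1763, 21·1763+1·36981) = (1552321,74004)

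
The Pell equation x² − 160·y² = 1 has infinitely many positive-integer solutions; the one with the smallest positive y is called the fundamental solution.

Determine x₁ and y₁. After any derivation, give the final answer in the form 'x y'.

√160 = [12; 1,1,1,5,1,1,1,24, …], period ℓ=8 (even) → k=7
i=0: a=12 ⇒ p=12, q=1
…
i=2: a=1 ⇒ p=25, q=2
i=3: a=1 ⇒ p=38, q=3
…
i=5: a=1 ⇒ p=253, q=20
i=6: a=1 ⇒ p=468, q=37
i=7: a=1 ⇒ p=721, q=57
fundamental: x₁=721, y₁=57  (since 519841 − 160·3249 = 1)

721 57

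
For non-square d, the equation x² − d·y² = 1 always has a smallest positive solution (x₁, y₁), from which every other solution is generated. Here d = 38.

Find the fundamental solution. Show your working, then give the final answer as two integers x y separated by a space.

37 6

√38 → a₀=6, period (6,12); ℓ=2 even so k=1
step 0: (6, 1)  from 6·(1,0) + (0,1)
step 1: (37, 6)  from 6·(6,1) + (1,0)
→ (37, 6).  Check: 37²=1369, 38·6²=1368, difference 1.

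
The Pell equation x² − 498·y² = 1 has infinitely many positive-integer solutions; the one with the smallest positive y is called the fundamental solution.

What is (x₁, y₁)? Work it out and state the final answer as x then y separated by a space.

179777 8056

d=498: √d = [22; 3,6,22,6,3,44] (ℓ=6, even), read p_5/q_5
a_0=22:  p_0=22·1+0=22,  q_0=22·0+1=1
…
a_3=22:  p_3=22·424+67=9395,  q_3=22·19+3=421
a_4=6:  p_4=6·9395+424=56794,  q_4=6·421+19=2545
a_5=3:  p_5=3·56794+9395=179777,  q_5=3·2545+421=8056
→ (179777, 8056).  Check: 179777²=32319769729, 498·8056²=32319769728, difference 1.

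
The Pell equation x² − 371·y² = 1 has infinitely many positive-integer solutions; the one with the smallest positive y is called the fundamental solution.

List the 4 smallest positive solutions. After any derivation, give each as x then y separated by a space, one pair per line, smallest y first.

[19; 3,1,4,1,3,38] for √371; ℓ=6 ⇒ convergent index 5
a_0=19:  p_0=19·1+0=19,  q_0=19·0+1=1
a_1=3:  p_1=3·19+1=58,  q_1=3·1+0=3
…
a_3=4:  p_3=4·77+58=366,  q_3=4·4+3=19
a_4=1:  p_4=1·366+77=443,  q_4=1·19+4=23
a_5=3:  p_5=3·443+366=1695,  q_5=3·23+19=88
→ (1695, 88).  Check: 1695²=2873025, 371·88²=2873024, difference 1.
(x_2, y_2) = (1695·1695 + 371·88·88, 1695·88 + 88·1695) = (5746049, 298320)
(x_3, y_3) = (1695·5746049 + 371·88·298320, 1695·298320 + 88·5746049) = (19479104415, 1011304712)
(x_4, y_4) = (1695·19479104415 + 371·88·1011304712, 1695·1011304712 + 88·19479104415) = (66034158220801, 3428322675360)

1695 88
5746049 298320
19479104415 1011304712
66034158220801 3428322675360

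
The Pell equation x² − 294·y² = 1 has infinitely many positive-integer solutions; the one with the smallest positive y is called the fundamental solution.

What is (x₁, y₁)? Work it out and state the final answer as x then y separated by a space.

4801 280

√294 → a₀=17, period (6,1,4,1,6,34); ℓ=6 even so k=5
step 0: (17, 1)  from 17·(1,0) + (0,1)
step 1: (103, 6)  from 6·(17,1) + (1,0)
step 2: (120, 7)  from 1·(103,6) + (17,1)
step 3: (583, 34)  from 4·(120,7) + (103,6)
step 4: (703, 41)  from 1·(583,34) + (120,7)
step 5: (4801, 280)  from 6·(703,41) + (583,34)
(x₁, y₁) = (4801, 280);  4801² − 294·280² = 1 ✓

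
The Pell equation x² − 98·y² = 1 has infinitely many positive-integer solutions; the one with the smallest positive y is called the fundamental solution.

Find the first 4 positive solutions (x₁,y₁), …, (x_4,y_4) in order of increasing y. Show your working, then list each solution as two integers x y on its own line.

√98 = [9; 1,8,1,18, …], period ℓ=4 (even) → k=3
a_0=9:  p_0=9·1+0=9,  q_0=9·0+1=1
…
a_2=8:  p_2=8·10+9=89,  q_2=8·1+1=9
a_3=1:  p_3=1·89+10=99,  q_3=1·9+1=10
→ (99, 10).  Check: 99²=9801, 98·10²=9800, difference 1.
(x_2, y_2) = (99·99 + 98·10·10, 99·10 + 10·99) = (19601, 1980)
(x_3, y_3) = (99·19601 + 98·10·1980, 99·1980 + 10·19601) = (3880899, 392030)
(x_4, y_4) = (99·3880899 + 98·10·392030, 99·392030 + 10·3880899) = (768398401, 77619960)

99 10
19601 1980
3880899 392030
768398401 77619960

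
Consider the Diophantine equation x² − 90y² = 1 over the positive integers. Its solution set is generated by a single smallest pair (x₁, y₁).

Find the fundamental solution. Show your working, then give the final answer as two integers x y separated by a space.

√90 → a₀=9, period (2,18); ℓ=2 even so k=1
k=0  a_k=9  p_k/q_k = 9/1
k=1  a_k=2  p_k/q_k = 19/2
→ (19, 2).  Check: 19²=361, 90·2²=360, difference 1.

19 2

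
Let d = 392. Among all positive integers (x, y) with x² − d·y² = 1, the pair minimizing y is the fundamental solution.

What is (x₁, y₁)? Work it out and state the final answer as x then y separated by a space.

99 5

√392 → a₀=19, period (1,3,1,38); ℓ=4 even so k=3
a_0=19:  p_0=19·1+0=19,  q_0=19·0+1=1
…
a_2=3:  p_2=3·20+19=79,  q_2=3·1+1=4
a_3=1:  p_3=1·79+20=99,  q_3=1·4+1=5
(x₁, y₁) = (99, 5);  99² − 392·5² = 1 ✓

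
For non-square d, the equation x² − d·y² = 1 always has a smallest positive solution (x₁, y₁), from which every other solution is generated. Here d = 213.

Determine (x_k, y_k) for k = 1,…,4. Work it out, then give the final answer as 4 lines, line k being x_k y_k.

194399 13320
75581942401 5178789360
29386108041429599 2013502945575960
11425260034216163289601 782845918228863306720

d=213: √d = [14; 1,1,2,6,1,8,1,6,2,1,1,28] (ℓ=12, even), read p_11/q_11
i=0: a=14 ⇒ p=14, q=1
i=1: a=1 ⇒ p=15, q=1
i=2: a=1 ⇒ p=29, q=2
i=3: a=2 ⇒ p=73, q=5
…
i=7: a=1 ⇒ p=5327, q=365
i=8: a=6 ⇒ p=36749, q=2518
i=9: a=2 ⇒ p=78825, q=5401
i=10: a=1 ⇒ p=115574, q=7919
i=11: a=1 ⇒ p=194399, q=13320
→ (194399, 13320).  Check: 194399²=37790971201, 213·13320²=37790971200, difference 1.
n=2: (194399,13320)∘(194399,13320) = (194399·194399+213·13320·13320, 194399·13320+13320·194399) = (75581942401,5178789360)
n=3: (75581942401,5178789360)∘(194399,13320) = (194399·75581942401+213·13320·5178789360, 194399·5178789360+13320·75581942401) = (29386108041429599,2013502945575960)
n=4: (29386108041429599,2013502945575960)∘(194399,13320) = (194399·29386108041429599+213·13320·2013502945575960, 194399·2013502945575960+13320·29386108041429599) = (11425260034216163289601,782845918228863306720)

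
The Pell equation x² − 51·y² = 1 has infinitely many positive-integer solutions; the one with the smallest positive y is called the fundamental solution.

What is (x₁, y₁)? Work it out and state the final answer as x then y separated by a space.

50 7

√51 = [7; 7,14, …], period ℓ=2 (even) → k=1
a_0=7:  p_0=7·1+0=7,  q_0=7·0+1=1
a_1=7:  p_1=7·7+1=50,  q_1=7·1+0=7
fundamental: x₁=50, y₁=7  (since 2500 − 51·49 = 1)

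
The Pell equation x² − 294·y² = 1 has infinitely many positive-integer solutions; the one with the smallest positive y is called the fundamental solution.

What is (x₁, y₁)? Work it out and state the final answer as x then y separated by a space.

4801 280

[17; 6,1,4,1,6,34] for √294; ℓ=6 ⇒ convergent index 5
step 0: (17, 1)  from 17·(1,0) + (0,1)
…
step 3: (583, 34)  from 4·(120,7) + (103,6)
step 4: (703, 41)  from 1·(583,34) + (120,7)
step 5: (4801, 280)  from 6·(703,41) + (583,34)
fundamental: x₁=4801, y₁=280  (since 23049601 − 294·78400 = 1)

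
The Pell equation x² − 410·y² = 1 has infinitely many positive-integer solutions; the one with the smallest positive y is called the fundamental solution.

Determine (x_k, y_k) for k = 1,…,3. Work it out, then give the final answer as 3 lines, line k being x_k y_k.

81 4
13121 648
2125521 104972

√410 → a₀=20, period (4,40); ℓ=2 even so k=1
step 0: (20, 1)  from 20·(1,0) + (0,1)
step 1: (81, 4)  from 4·(20,1) + (1,0)
→ (81, 4).  Check: 81²=6561, 410·4²=6560, difference 1.
k=2:  x_2 = 81·81+410·4·4 = 13121,  y_2 = 81·4+4·81 = 648
k=3:  x_3 = 81·13121+410·4·648 = 2125521,  y_3 = 81·648+4·13121 = 104972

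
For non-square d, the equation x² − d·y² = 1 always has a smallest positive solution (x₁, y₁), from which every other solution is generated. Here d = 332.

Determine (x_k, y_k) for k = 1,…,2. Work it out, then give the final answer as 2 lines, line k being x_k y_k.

√332 → a₀=18, period (4,1,1,8,1,1,4,36); ℓ=8 even so k=7
i=0: a=18 ⇒ p=18, q=1
…
i=4: a=8 ⇒ p=1403, q=77
i=5: a=1 ⇒ p=1567, q=86
i=6: a=1 ⇒ p=2970, q=163
i=7: a=4 ⇒ p=13447, q=738
(x₁, y₁) = (13447, 738);  13447² − 332·738² = 1 ✓
(x_2, y_2) = (13447·13447 + 332·738·738, 13447·738 + 738·13447) = (361643617, 19847772)

13447 738
361643617 19847772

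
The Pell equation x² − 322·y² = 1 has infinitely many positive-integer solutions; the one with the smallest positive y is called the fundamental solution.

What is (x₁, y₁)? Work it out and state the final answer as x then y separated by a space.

323 18

[17; 1,16,1,34] for √322; ℓ=4 ⇒ convergent index 3
i=0: a=17 ⇒ p=17, q=1
…
i=2: a=16 ⇒ p=305, q=17
i=3: a=1 ⇒ p=323, q=18
fundamental: x₁=323, y₁=18  (since 104329 − 322·324 = 1)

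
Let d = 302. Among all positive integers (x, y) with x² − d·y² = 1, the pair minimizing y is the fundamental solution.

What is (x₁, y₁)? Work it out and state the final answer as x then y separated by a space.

4276623 246092

[17; 2,1,1,1,4,…,1,2,34] for √302; ℓ=16 ⇒ convergent index 15
i=0: a=17 ⇒ p=17, q=1
i=1: a=2 ⇒ p=35, q=2
i=2: a=1 ⇒ p=52, q=3
…
i=4: a=1 ⇒ p=139, q=8
i=5: a=4 ⇒ p=643, q=37
i=6: a=2 ⇒ p=1425, q=82
…
i=8: a=16 ⇒ p=34513, q=1986
i=9: a=1 ⇒ p=36581, q=2105
i=10: a=2 ⇒ p=107675, q=6196
…
i=12: a=1 ⇒ p=574956, q=33085
i=13: a=1 ⇒ p=1042237, q=59974
i=14: a=1 ⇒ p=1617193, q=93059
i=15: a=2 ⇒ p=4276623, q=246092
fundamental: x₁=4276623, y₁=246092  (since 18289504284129 − 302·60561272464 = 1)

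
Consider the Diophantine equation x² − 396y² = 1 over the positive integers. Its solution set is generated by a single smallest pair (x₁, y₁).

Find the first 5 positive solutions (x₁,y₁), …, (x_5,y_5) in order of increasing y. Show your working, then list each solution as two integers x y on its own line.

199 10
79201 3980
31521799 1584030
12545596801 630439960
4993116004999 250913520050

[19; 1,8,1,38] for √396; ℓ=4 ⇒ convergent index 3
a_0=19:  p_0=19·1+0=19,  q_0=19·0+1=1
a_1=1:  p_1=1·19+1=20,  q_1=1·1+0=1
a_2=8:  p_2=8·20+19=179,  q_2=8·1+1=9
a_3=1:  p_3=1·179+20=199,  q_3=1·9+1=10
fundamental: x₁=199, y₁=10  (since 39601 − 396·100 = 1)
(x_2, y_2) = (199·199 + 396·10·10, 199·10 + 10·199) = (79201, 3980)
(x_3, y_3) = (199·79201 + 396·10·3980, 199·3980 + 10·79201) = (31521799, 1584030)
(x_4, y_4) = (199·31521799 + 396·10·1584030, 199·1584030 + 10·31521799) = (12545596801, 630439960)
(x_5, y_5) = (199·12545596801 + 396·10·630439960, 199·630439960 + 10·12545596801) = (4993116004999, 250913520050)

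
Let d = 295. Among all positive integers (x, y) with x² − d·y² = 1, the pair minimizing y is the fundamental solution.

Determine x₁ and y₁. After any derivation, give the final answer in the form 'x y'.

2024999 117900

[17; 5,1,2,3,2,6,2,3,2,1,5,34] for √295; ℓ=12 ⇒ convergent index 11
i=0: a=17 ⇒ p=17, q=1
i=1: a=5 ⇒ p=86, q=5
…
i=3: a=2 ⇒ p=292, q=17
i=4: a=3 ⇒ p=979, q=57
i=5: a=2 ⇒ p=2250, q=131
…
i=9: a=2 ⇒ p=247414, q=14405
i=10: a=1 ⇒ p=355517, q=20699
i=11: a=5 ⇒ p=2024999, q=117900
fundamental: x₁=2024999, y₁=117900  (since 4100620950001 − 295·13900410000 = 1)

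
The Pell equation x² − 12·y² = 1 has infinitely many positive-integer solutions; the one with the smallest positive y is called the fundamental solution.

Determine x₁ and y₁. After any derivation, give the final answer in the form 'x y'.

7 2

√12 → a₀=3, period (2,6); ℓ=2 even so k=1
k=0  a_k=3  p_k/q_k = 3/1
k=1  a_k=2  p_k/q_k = 7/2
fundamental: x₁=7, y₁=2  (since 49 − 12·4 = 1)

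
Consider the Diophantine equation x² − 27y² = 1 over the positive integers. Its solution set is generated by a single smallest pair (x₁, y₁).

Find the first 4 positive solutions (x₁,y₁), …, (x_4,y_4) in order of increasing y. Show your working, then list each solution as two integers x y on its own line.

d=27: √d = [5; 5,10] (ℓ=2, even), read p_1/q_1
i=0: a=5 ⇒ p=5, q=1
i=1: a=5 ⇒ p=26, q=5
(x₁, y₁) = (26, 5);  26² − 27·5² = 1 ✓
k=2:  x_2 = 26·26+27·5·5 = 1351,  y_2 = 26·5+5·26 = 260
k=3:  x_3 = 26·1351+27·5·260 = 70226,  y_3 = 26·260+5·1351 = 13515
k=4:  x_4 = 26·70226+27·5·13515 = 3650401,  y_4 = 26·13515+5·70226 = 702520

26 5
1351 260
70226 13515
3650401 702520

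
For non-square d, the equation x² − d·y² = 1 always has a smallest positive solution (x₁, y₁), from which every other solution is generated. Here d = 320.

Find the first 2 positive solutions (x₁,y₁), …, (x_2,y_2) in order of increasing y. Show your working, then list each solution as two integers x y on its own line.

d=320: √d = [17; 1,7,1,34] (ℓ=4, even), read p_3/q_3
a_0=17:  p_0=17·1+0=17,  q_0=17·0+1=1
…
a_2=7:  p_2=7·18+17=143,  q_2=7·1+1=8
a_3=1:  p_3=1·143+18=161,  q_3=1·8+1=9
→ (161, 9).  Check: 161²=25921, 320·9²=25920, difference 1.
(161+9√320)^2 = 51841 + 2898√320

161 9
51841 2898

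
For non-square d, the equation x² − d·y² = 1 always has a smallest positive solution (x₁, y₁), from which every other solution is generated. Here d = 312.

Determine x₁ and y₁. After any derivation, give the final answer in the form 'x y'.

√312 → a₀=17, period (1,1,1,34); ℓ=4 even so k=3
a_0=17:  p_0=17·1+0=17,  q_0=17·0+1=1
a_1=1:  p_1=1·17+1=18,  q_1=1·1+0=1
a_2=1:  p_2=1·18+17=35,  q_2=1·1+1=2
a_3=1:  p_3=1·35+18=53,  q_3=1·2+1=3
fundamental: x₁=53, y₁=3  (since 2809 − 312·9 = 1)

53 3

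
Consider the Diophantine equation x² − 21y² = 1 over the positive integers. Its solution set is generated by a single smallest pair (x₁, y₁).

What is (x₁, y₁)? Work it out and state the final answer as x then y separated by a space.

55 12

√21 → a₀=4, period (1,1,2,1,1,8); ℓ=6 even so k=5
a_0=4:  p_0=4·1+0=4,  q_0=4·0+1=1
a_1=1:  p_1=1·4+1=5,  q_1=1·1+0=1
a_2=1:  p_2=1·5+4=9,  q_2=1·1+1=2
…
a_4=1:  p_4=1·23+9=32,  q_4=1·5+2=7
a_5=1:  p_5=1·32+23=55,  q_5=1·7+5=12
(x₁, y₁) = (55, 12);  55² − 21·12² = 1 ✓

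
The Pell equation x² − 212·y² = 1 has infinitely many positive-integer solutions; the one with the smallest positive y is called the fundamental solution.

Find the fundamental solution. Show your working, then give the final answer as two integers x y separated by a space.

√212 → a₀=14, period (1,1,3,1,1,…,1,1,28); ℓ=14 even so k=13
k=0  a_k=14  p_k/q_k = 14/1
k=1  a_k=1  p_k/q_k = 15/1
k=2  a_k=1  p_k/q_k = 29/2
…
k=4  a_k=1  p_k/q_k = 131/9
k=5  a_k=1  p_k/q_k = 233/16
k=6  a_k=1  p_k/q_k = 364/25
…
k=8  a_k=1  p_k/q_k = 2781/191
…
k=10  a_k=1  p_k/q_k = 7979/548
k=11  a_k=3  p_k/q_k = 29135/2001
k=12  a_k=1  p_k/q_k = 37114/2549
k=13  a_k=1  p_k/q_k = 66249/4550
(x₁, y₁) = (66249, 4550);  66249² − 212·4550² = 1 ✓

66249 4550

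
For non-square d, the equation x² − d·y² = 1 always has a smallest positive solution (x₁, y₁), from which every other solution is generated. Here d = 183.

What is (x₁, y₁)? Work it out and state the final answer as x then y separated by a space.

d=183: √d = [13; 1,1,8,1,1,26] (ℓ=6, even), read p_5/q_5
k=0  a_k=13  p_k/q_k = 13/1
k=1  a_k=1  p_k/q_k = 14/1
k=2  a_k=1  p_k/q_k = 27/2
k=3  a_k=8  p_k/q_k = 230/17
k=4  a_k=1  p_k/q_k = 257/19
k=5  a_k=1  p_k/q_k = 487/36
fundamental: x₁=487, y₁=36  (since 237169 − 183·1296 = 1)

487 36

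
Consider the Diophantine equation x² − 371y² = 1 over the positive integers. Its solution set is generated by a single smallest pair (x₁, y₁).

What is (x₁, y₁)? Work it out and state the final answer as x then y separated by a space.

1695 88

√371 = [19; 3,1,4,1,3,38, …], period ℓ=6 (even) → k=5
step 0: (19, 1)  from 19·(1,0) + (0,1)
step 1: (58, 3)  from 3·(19,1) + (1,0)
step 2: (77, 4)  from 1·(58,3) + (19,1)
step 3: (366, 19)  from 4·(77,4) + (58,3)
step 4: (443, 23)  from 1·(366,19) + (77,4)
step 5: (1695, 88)  from 3·(443,23) + (366,19)
fundamental: x₁=1695, y₁=88  (since 2873025 − 371·7744 = 1)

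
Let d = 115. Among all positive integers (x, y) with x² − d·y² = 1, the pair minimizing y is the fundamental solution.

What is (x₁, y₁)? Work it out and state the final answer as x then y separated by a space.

[10; 1,2,1,1,1,1,1,2,1,20] for √115; ℓ=10 ⇒ convergent index 9
k=0  a_k=10  p_k/q_k = 10/1
k=1  a_k=1  p_k/q_k = 11/1
k=2  a_k=2  p_k/q_k = 32/3
…
k=4  a_k=1  p_k/q_k = 75/7
…
k=6  a_k=1  p_k/q_k = 193/18
…
k=8  a_k=2  p_k/q_k = 815/76
k=9  a_k=1  p_k/q_k = 1126/105
fundamental: x₁=1126, y₁=105  (since 1267876 − 115·11025 = 1)

1126 105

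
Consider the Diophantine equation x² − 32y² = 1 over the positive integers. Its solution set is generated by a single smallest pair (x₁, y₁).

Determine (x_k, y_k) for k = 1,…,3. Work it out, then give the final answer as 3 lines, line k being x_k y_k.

17 3
577 102
19601 3465

d=32: √d = [5; 1,1,1,10] (ℓ=4, even), read p_3/q_3
k=0  a_k=5  p_k/q_k = 5/1
k=1  a_k=1  p_k/q_k = 6/1
k=2  a_k=1  p_k/q_k = 11/2
k=3  a_k=1  p_k/q_k = 17/3
fundamental: x₁=17, y₁=3  (since 289 − 32·9 = 1)
k=2:  x_2 = 17·17+32·3·3 = 577,  y_2 = 17·3+3·17 = 102
k=3:  x_3 = 17·577+32·3·102 = 19601,  y_3 = 17·102+3·577 = 3465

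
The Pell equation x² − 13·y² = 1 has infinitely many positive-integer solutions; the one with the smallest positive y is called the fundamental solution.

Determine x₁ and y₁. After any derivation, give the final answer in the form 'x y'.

d=13: √d = [3; 1,1,1,1,6] (ℓ=5, odd), read p_9/q_9
i=0: a=3 ⇒ p=3, q=1
i=1: a=1 ⇒ p=4, q=1
…
i=4: a=1 ⇒ p=18, q=5
…
i=6: a=1 ⇒ p=137, q=38
…
i=8: a=1 ⇒ p=393, q=109
i=9: a=1 ⇒ p=649, q=180
fundamental: x₁=649, y₁=180  (since 421201 − 13·32400 = 1)

649 180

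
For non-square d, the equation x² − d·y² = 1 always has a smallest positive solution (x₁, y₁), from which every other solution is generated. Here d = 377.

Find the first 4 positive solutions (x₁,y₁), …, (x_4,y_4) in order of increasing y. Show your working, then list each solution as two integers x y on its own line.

233 12
108577 5592
50596649 2605860
23577929857 1214325168

√377 → a₀=19, period (2,2,2,38); ℓ=4 even so k=3
a_0=19:  p_0=19·1+0=19,  q_0=19·0+1=1
a_1=2:  p_1=2·19+1=39,  q_1=2·1+0=2
a_2=2:  p_2=2·39+19=97,  q_2=2·2+1=5
a_3=2:  p_3=2·97+39=233,  q_3=2·5+2=12
→ (233, 12).  Check: 233²=54289, 377·12²=54288, difference 1.
n=2: (233,12)∘(233,12) = (233·233+377·12·12, 233·12+12·233) = (108577,5592)
n=3: (108577,5592)∘(233,12) = (233·108577+377·12·5592, 233·5592+12·108577) = (50596649,2605860)
n=4: (50596649,2605860)∘(233,12) = (233·50596649+377·12·2605860, 233·2605860+12·50596649) = (23577929857,1214325168)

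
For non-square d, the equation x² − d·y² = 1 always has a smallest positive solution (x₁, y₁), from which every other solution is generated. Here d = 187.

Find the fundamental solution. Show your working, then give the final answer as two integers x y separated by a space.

1682 123

d=187: √d = [13; 1,2,13,2,1,26] (ℓ=6, even), read p_5/q_5
step 0: (13, 1)  from 13·(1,0) + (0,1)
step 1: (14, 1)  from 1·(13,1) + (1,0)
step 2: (41, 3)  from 2·(14,1) + (13,1)
step 3: (547, 40)  from 13·(41,3) + (14,1)
step 4: (1135, 83)  from 2·(547,40) + (41,3)
step 5: (1682, 123)  from 1·(1135,83) + (547,40)
(x₁, y₁) = (1682, 123);  1682² − 187·123² = 1 ✓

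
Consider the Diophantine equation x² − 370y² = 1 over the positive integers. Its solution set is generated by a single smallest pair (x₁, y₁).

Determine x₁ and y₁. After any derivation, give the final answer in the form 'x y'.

d=370: √d = [19; 4,4,38] (ℓ=3, odd), read p_5/q_5
i=0: a=19 ⇒ p=19, q=1
…
i=2: a=4 ⇒ p=327, q=17
…
i=4: a=4 ⇒ p=50339, q=2617
i=5: a=4 ⇒ p=213859, q=11118
fundamental: x₁=213859, y₁=11118  (since 45735671881 − 370·123609924 = 1)

213859 11118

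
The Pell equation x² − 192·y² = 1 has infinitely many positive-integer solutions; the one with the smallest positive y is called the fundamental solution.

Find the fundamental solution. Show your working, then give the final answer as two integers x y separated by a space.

d=192: √d = [13; 1,5,1,26] (ℓ=4, even), read p_3/q_3
step 0: (13, 1)  from 13·(1,0) + (0,1)
step 1: (14, 1)  from 1·(13,1) + (1,0)
step 2: (83, 6)  from 5·(14,1) + (13,1)
step 3: (97, 7)  from 1·(83,6) + (14,1)
→ (97, 7).  Check: 97²=9409, 192·7²=9408, difference 1.

97 7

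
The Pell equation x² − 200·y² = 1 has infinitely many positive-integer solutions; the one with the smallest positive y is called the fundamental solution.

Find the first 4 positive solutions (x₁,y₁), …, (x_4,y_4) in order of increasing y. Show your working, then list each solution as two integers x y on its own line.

√200 → a₀=14, period (7,28); ℓ=2 even so k=1
a_0=14:  p_0=14·1+0=14,  q_0=14·0+1=1
a_1=7:  p_1=7·14+1=99,  q_1=7·1+0=7
→ (99, 7).  Check: 99²=9801, 200·7²=9800, difference 1.
(99+7√200)^2 = 19601 + 1386√200
(99+7√200)^3 = 3880899 + 274421√200
(99+7√200)^4 = 768398401 + 54333972√200

99 7
19601 1386
3880899 274421
768398401 54333972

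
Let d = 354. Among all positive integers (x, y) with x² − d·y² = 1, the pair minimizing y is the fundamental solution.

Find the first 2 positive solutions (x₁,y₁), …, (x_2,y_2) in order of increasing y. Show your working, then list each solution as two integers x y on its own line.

[18; 1,4,2,2,18,2,2,4,1,36] for √354; ℓ=10 ⇒ convergent index 9
i=0: a=18 ⇒ p=18, q=1
i=1: a=1 ⇒ p=19, q=1
i=2: a=4 ⇒ p=94, q=5
i=3: a=2 ⇒ p=207, q=11
…
i=6: a=2 ⇒ p=19210, q=1021
i=7: a=2 ⇒ p=47771, q=2539
i=8: a=4 ⇒ p=210294, q=11177
i=9: a=1 ⇒ p=258065, q=13716
fundamental: x₁=258065, y₁=13716  (since 66597544225 − 354·188128656 = 1)
n=2: (258065,13716)∘(258065,13716) = (258065·258065+354·13716·13716, 258065·13716+13716·258065) = (133195088449,7079239080)

258065 13716
133195088449 7079239080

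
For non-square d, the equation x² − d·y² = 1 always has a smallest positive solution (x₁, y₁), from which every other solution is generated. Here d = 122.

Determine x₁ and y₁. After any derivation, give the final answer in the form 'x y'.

243 22

d=122: √d = [11; 22] (ℓ=1, odd), read p_1/q_1
i=0: a=11 ⇒ p=11, q=1
i=1: a=22 ⇒ p=243, q=22
fundamental: x₁=243, y₁=22  (since 59049 − 122·484 = 1)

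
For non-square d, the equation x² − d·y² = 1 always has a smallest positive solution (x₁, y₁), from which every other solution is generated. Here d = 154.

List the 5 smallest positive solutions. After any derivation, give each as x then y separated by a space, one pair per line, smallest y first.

[12; 2,2,3,1,2,1,3,2,2,24] for √154; ℓ=10 ⇒ convergent index 9
step 0: (12, 1)  from 12·(1,0) + (0,1)
step 1: (25, 2)  from 2·(12,1) + (1,0)
…
step 7: (3847, 310)  from 3·(1030,83) + (757,61)
step 8: (8724, 703)  from 2·(3847,310) + (1030,83)
step 9: (21295, 1716)  from 2·(8724,703) + (3847,310)
→ (21295, 1716).  Check: 21295²=453477025, 154·1716²=453477024, difference 1.
(x_2, y_2) = (21295·21295 + 154·1716·1716, 21295·1716 + 1716·21295) = (906954049, 73084440)
(x_3, y_3) = (21295·906954049 + 154·1716·73084440, 21295·73084440 + 1716·906954049) = (38627172925615, 3112666297884)
(x_4, y_4) = (21295·38627172925615 + 154·1716·3112666297884, 21295·3112666297884 + 1716·38627172925615) = (1645131293994988801, 132568457553795120)
(x_5, y_5) = (21295·1645131293994988801 + 154·1716·132568457553795120, 21295·132568457553795120 + 1716·1645131293994988801) = (70066141772619400108975, 5646090604103467862916)

21295 1716
906954049 73084440
38627172925615 3112666297884
1645131293994988801 132568457553795120
70066141772619400108975 5646090604103467862916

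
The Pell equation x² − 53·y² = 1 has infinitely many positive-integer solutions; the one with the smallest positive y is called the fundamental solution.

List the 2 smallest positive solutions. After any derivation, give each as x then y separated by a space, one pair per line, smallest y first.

[7; 3,1,1,3,14] for √53; ℓ=5 ⇒ convergent index 9
a_0=7:  p_0=7·1+0=7,  q_0=7·0+1=1
…
a_2=1:  p_2=1·22+7=29,  q_2=1·3+1=4
a_3=1:  p_3=1·29+22=51,  q_3=1·4+3=7
a_4=3:  p_4=3·51+29=182,  q_4=3·7+4=25
…
a_6=3:  p_6=3·2599+182=7979,  q_6=3·357+25=1096
…
a_8=1:  p_8=1·10578+7979=18557,  q_8=1·1453+1096=2549
a_9=3:  p_9=3·18557+10578=66249,  q_9=3·2549+1453=9100
fundamental: x₁=66249, y₁=9100  (since 4388930001 − 53·82810000 = 1)
k=2:  x_2 = 66249·66249+53·9100·9100 = 8777860001,  y_2 = 66249·9100+9100·66249 = 1205731800

66249 9100
8777860001 1205731800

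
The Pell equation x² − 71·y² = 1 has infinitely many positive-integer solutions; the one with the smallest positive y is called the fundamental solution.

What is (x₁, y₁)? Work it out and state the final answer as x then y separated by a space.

3480 413

d=71: √d = [8; 2,2,1,7,1,2,2,16] (ℓ=8, even), read p_7/q_7
k=0  a_k=8  p_k/q_k = 8/1
k=1  a_k=2  p_k/q_k = 17/2
k=2  a_k=2  p_k/q_k = 42/5
…
k=4  a_k=7  p_k/q_k = 455/54
k=5  a_k=1  p_k/q_k = 514/61
k=6  a_k=2  p_k/q_k = 1483/176
k=7  a_k=2  p_k/q_k = 3480/413
→ (3480, 413).  Check: 3480²=12110400, 71·413²=12110399, difference 1.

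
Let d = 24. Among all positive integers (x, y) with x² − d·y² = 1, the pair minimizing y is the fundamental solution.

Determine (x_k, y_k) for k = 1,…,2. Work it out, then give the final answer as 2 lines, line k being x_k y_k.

5 1
49 10

[4; 1,8] for √24; ℓ=2 ⇒ convergent index 1
i=0: a=4 ⇒ p=4, q=1
i=1: a=1 ⇒ p=5, q=1
→ (5, 1).  Check: 5²=25, 24·1²=24, difference 1.
k=2:  x_2 = 5·5+24·1·1 = 49,  y_2 = 5·1+1·5 = 10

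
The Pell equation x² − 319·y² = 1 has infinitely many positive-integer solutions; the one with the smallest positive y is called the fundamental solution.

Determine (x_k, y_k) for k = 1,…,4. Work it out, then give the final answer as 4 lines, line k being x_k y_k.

d=319: √d = [17; 1,6,5,1,4,…,6,1,34] (ℓ=14, even), read p_13/q_13
i=0: a=17 ⇒ p=17, q=1
…
i=2: a=6 ⇒ p=125, q=7
i=3: a=5 ⇒ p=643, q=36
i=4: a=1 ⇒ p=768, q=43
i=5: a=4 ⇒ p=3715, q=208
…
i=7: a=1 ⇒ p=15628, q=875
i=8: a=3 ⇒ p=58797, q=3292
i=9: a=4 ⇒ p=250816, q=14043
i=10: a=1 ⇒ p=309613, q=17335
i=11: a=5 ⇒ p=1798881, q=100718
i=12: a=6 ⇒ p=11102899, q=621643
i=13: a=1 ⇒ p=12901780, q=722361
fundamental: x₁=12901780, y₁=722361  (since 166455927168400 − 319·521805414321 = 1)
(12901780+722361√319)^2 = 332911854336799 + 18639485405160√319
(12901780+722361√319)^3 = 8590311008090840302660 + 480965080021169647239√319
(12901780+722361√319)^4 = 221660605515932150288251132801 + 12410611300231033623224965680√319

12901780 722361
332911854336799 18639485405160
8590311008090840302660 480965080021169647239
221660605515932150288251132801 12410611300231033623224965680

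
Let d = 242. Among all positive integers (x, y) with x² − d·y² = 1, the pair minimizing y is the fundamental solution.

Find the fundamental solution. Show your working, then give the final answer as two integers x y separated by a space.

19601 1260

√242 → a₀=15, period (1,1,3,1,14,1,3,1,1,30); ℓ=10 even so k=9
k=0  a_k=15  p_k/q_k = 15/1
…
k=5  a_k=14  p_k/q_k = 2069/133
k=6  a_k=1  p_k/q_k = 2209/142
k=7  a_k=3  p_k/q_k = 8696/559
k=8  a_k=1  p_k/q_k = 10905/701
k=9  a_k=1  p_k/q_k = 19601/1260
(x₁, y₁) = (19601, 1260);  19601² − 242·1260² = 1 ✓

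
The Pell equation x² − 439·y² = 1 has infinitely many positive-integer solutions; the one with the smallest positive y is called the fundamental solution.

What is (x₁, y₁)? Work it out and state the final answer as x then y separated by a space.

d=439: √d = [20; 1,19,1,40] (ℓ=4, even), read p_3/q_3
step 0: (20, 1)  from 20·(1,0) + (0,1)
…
step 2: (419, 20)  from 19·(21,1) + (20,1)
step 3: (440, 21)  from 1·(419,20) + (21,1)
→ (440, 21).  Check: 440²=193600, 439·21²=193599, difference 1.

440 21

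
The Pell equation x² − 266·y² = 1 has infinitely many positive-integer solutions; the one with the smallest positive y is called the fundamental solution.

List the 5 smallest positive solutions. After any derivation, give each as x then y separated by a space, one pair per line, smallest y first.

[16; 3,4,3,32] for √266; ℓ=4 ⇒ convergent index 3
a_0=16:  p_0=16·1+0=16,  q_0=16·0+1=1
…
a_2=4:  p_2=4·49+16=212,  q_2=4·3+1=13
a_3=3:  p_3=3·212+49=685,  q_3=3·13+3=42
fundamental: x₁=685, y₁=42  (since 469225 − 266·1764 = 1)
(x_2, y_2) = (685·685 + 266·42·42, 685·42 + 42·685) = (938449, 57540)
(x_3, y_3) = (685·938449 + 266·42·57540, 685·57540 + 42·938449) = (1285674445, 78829758)
(x_4, y_4) = (685·1285674445 + 266·42·78829758, 685·78829758 + 42·1285674445) = (1761373051201, 107996710920)
(x_5, y_5) = (685·1761373051201 + 266·42·107996710920, 685·107996710920 + 42·1761373051201) = (2413079794470925, 147955415130642)

685 42
938449 57540
1285674445 78829758
1761373051201 107996710920
2413079794470925 147955415130642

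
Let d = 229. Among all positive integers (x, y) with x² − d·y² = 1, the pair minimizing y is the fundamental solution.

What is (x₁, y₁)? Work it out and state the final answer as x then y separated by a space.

√229 = [15; 7,1,1,7,30, …], period ℓ=5 (odd) → k=9
i=0: a=15 ⇒ p=15, q=1
i=1: a=7 ⇒ p=106, q=7
i=2: a=1 ⇒ p=121, q=8
…
i=4: a=7 ⇒ p=1710, q=113
…
i=6: a=7 ⇒ p=362399, q=23948
…
i=8: a=1 ⇒ p=776325, q=51301
i=9: a=7 ⇒ p=5848201, q=386460
fundamental: x₁=5848201, y₁=386460  (since 34201454936401 − 229·149351331600 = 1)

5848201 386460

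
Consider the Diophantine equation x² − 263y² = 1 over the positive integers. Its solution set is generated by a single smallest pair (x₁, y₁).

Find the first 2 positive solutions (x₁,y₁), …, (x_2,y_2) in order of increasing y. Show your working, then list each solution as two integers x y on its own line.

139128 8579
38713200767 2387158224

√263 → a₀=16, period (4,1,1,1,1,15,1,1,1,1,4,32); ℓ=12 even so k=11
k=0  a_k=16  p_k/q_k = 16/1
k=1  a_k=4  p_k/q_k = 65/4
k=2  a_k=1  p_k/q_k = 81/5
…
k=10  a_k=1  p_k/q_k = 30229/1864
k=11  a_k=4  p_k/q_k = 139128/8579
fundamental: x₁=139128, y₁=8579  (since 19356600384 − 263·73599241 = 1)
(x_2, y_2) = (139128·139128 + 263·8579·8579, 139128·8579 + 8579·139128) = (38713200767, 2387158224)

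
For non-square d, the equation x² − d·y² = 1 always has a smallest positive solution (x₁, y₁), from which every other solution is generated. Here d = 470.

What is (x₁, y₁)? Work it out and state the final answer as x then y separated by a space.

1691 78

[21; 1,2,8,2,1,42] for √470; ℓ=6 ⇒ convergent index 5
a_0=21:  p_0=21·1+0=21,  q_0=21·0+1=1
…
a_4=2:  p_4=2·542+65=1149,  q_4=2·25+3=53
a_5=1:  p_5=1·1149+542=1691,  q_5=1·53+25=78
fundamental: x₁=1691, y₁=78  (since 2859481 − 470·6084 = 1)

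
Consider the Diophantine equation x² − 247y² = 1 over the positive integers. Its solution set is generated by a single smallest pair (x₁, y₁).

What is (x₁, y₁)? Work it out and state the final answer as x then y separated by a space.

√247 = [15; 1,2,1,1,9,1,9,1,1,2,1,30, …], period ℓ=12 (even) → k=11
step 0: (15, 1)  from 15·(1,0) + (0,1)
…
step 3: (63, 4)  from 1·(47,3) + (16,1)
…
step 5: (1053, 67)  from 9·(110,7) + (63,4)
…
step 7: (11520, 733)  from 9·(1163,74) + (1053,67)
step 8: (12683, 807)  from 1·(11520,733) + (1163,74)
…
step 10: (61089, 3887)  from 2·(24203,1540) + (12683,807)
step 11: (85292, 5427)  from 1·(61089,3887) + (24203,1540)
fundamental: x₁=85292, y₁=5427  (since 7274725264 − 247·29452329 = 1)

85292 5427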